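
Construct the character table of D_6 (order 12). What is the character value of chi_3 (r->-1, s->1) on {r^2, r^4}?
Conjugacy classes: {e} of size 1, {r^3} of size 1, {r^1, r^5} of size 2, {r^2, r^4} of size 2, {s, sr^2, ...} of size 3, {sr, sr^3, ...} of size 3.
Character table:
  irrep \ class              {e} (size 1)  {r^3} (size 1)  {r^1, r^5} (size 2)  {r^2, r^4} (size 2)  {s, sr^2, ...} (size 3)  {sr, sr^3, ...} (size 3)
  chi_1 (triv)               1             1               1                    1                    1                        1                       
  chi_2 (sign: r->1, s->-1)  1             1               1                    1                    -1                       -1                      
  chi_3 (r->-1, s->1)        1             -1              -1                   1                    1                        -1                      
  chi_4 (r->-1, s->-1)       1             -1              -1                   1                    -1                       1                       
  chi_5 (2d, j=1)            2             -2              1                    -1                   0                        0                       
  chi_6 (2d, j=2)            2             2               -1                   -1                   0                        0                       

Spot check: chi_3 (r->-1, s->1) on {r^2, r^4} = 1.

Justification: D_6 has order 2*6 = 12 with 6 conjugacy classes, hence 6 irreducibles. Sum of squared dims 1 + 1 + 1 + 1 + 4 + 4 = 12 = |G|. Linear characters come from the abelianisation; the 2-dimensional irreps have character r^k -> 2*cos(2*pi*j*k/6), reflections -> 0.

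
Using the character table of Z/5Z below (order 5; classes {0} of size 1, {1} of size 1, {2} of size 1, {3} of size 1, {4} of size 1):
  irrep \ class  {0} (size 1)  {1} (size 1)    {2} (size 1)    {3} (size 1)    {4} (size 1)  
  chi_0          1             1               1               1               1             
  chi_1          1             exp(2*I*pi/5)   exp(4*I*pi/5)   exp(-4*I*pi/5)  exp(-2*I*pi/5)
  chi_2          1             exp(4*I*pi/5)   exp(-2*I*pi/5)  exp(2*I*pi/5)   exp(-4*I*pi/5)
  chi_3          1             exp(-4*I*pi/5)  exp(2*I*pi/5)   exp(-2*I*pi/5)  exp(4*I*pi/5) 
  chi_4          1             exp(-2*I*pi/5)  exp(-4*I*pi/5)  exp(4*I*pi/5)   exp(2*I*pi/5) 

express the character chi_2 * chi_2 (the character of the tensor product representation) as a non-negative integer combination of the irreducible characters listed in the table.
chi_2 tensor chi_2 = chi_4 (all other irreducibles have multiplicity 0).

Why: The character of a tensor product is the pointwise product (chi_2 * chi_2)(C) = chi_2(C) * chi_2(C):
  {0}: (1)*(1), {1}: (exp(4*I*pi/5))*(exp(4*I*pi/5)), {2}: (exp(-2*I*pi/5))*(exp(-2*I*pi/5)), {3}: (exp(2*I*pi/5))*(exp(2*I*pi/5)), {4}: (exp(-4*I*pi/5))*(exp(-4*I*pi/5))
so (chi_2 * chi_2) takes values
  {0} -> 1, {1} -> exp(-2*I*pi/5), {2} -> exp(-4*I*pi/5), {3} -> exp(4*I*pi/5), {4} -> exp(2*I*pi/5).
Now take the inner product of this character with each irreducible chi from the table, <chi_2*chi_2, chi> = (1/5) sum_C |C| (chi_2*chi_2)(C) conj(chi(C)):
  <chi_2*chi_2, chi_0> = (1/5)[1*(1)*conj(1) + 1*(exp(-2*I*pi/5))*conj(1) + 1*(exp(-4*I*pi/5))*conj(1) + 1*(exp(4*I*pi/5))*conj(1) + 1*(exp(2*I*pi/5))*conj(1)]
      = (1/5)[(1) + (exp(-2*I*pi/5)) + (exp(-4*I*pi/5)) + (exp(4*I*pi/5)) + (exp(2*I*pi/5))] = 0/5 = 0
  <chi_2*chi_2, chi_1> = (1/5)[1*(1)*conj(1) + 1*(exp(-2*I*pi/5))*conj(exp(2*I*pi/5)) + 1*(exp(-4*I*pi/5))*conj(exp(4*I*pi/5)) + 1*(exp(4*I*pi/5))*conj(exp(-4*I*pi/5)) + 1*(exp(2*I*pi/5))*conj(exp(-2*I*pi/5))]
      = (1/5)[(1) + (exp(-4*I*pi/5)) + (exp(2*I*pi/5)) + (exp(-2*I*pi/5)) + (exp(4*I*pi/5))] = 0/5 = 0
  <chi_2*chi_2, chi_2> = (1/5)[1*(1)*conj(1) + 1*(exp(-2*I*pi/5))*conj(exp(4*I*pi/5)) + 1*(exp(-4*I*pi/5))*conj(exp(-2*I*pi/5)) + 1*(exp(4*I*pi/5))*conj(exp(2*I*pi/5)) + 1*(exp(2*I*pi/5))*conj(exp(-4*I*pi/5))]
      = (1/5)[(1) + (exp(4*I*pi/5)) + (exp(-2*I*pi/5)) + (exp(2*I*pi/5)) + (exp(-4*I*pi/5))] = 0/5 = 0
  <chi_2*chi_2, chi_3> = (1/5)[1*(1)*conj(1) + 1*(exp(-2*I*pi/5))*conj(exp(-4*I*pi/5)) + 1*(exp(-4*I*pi/5))*conj(exp(2*I*pi/5)) + 1*(exp(4*I*pi/5))*conj(exp(-2*I*pi/5)) + 1*(exp(2*I*pi/5))*conj(exp(4*I*pi/5))]
      = (1/5)[(1) + (exp(2*I*pi/5)) + (exp(4*I*pi/5)) + (exp(-4*I*pi/5)) + (exp(-2*I*pi/5))] = 0/5 = 0
  <chi_2*chi_2, chi_4> = (1/5)[1*(1)*conj(1) + 1*(exp(-2*I*pi/5))*conj(exp(-2*I*pi/5)) + 1*(exp(-4*I*pi/5))*conj(exp(-4*I*pi/5)) + 1*(exp(4*I*pi/5))*conj(exp(4*I*pi/5)) + 1*(exp(2*I*pi/5))*conj(exp(2*I*pi/5))]
      = (1/5)[(1) + (1) + (1) + (1) + (1)] = 5/5 = 1
(Exp terms are combined using exp(i*s)*conj(exp(i*t)) = exp(i*(s-t)), and sums of them are collapsed using the identity that for every m > 1 the m distinct m-th roots of unity sum to 0, e.g. 1 + exp(2*I*pi/3) + exp(-2*I*pi/3) = 0.)
Hence the multiplicities are chi_4: 1. Dimension check: dim(chi_2)*dim(chi_2) = 1*1 = 1 and sum (mult * dim) = 1*1 = 1.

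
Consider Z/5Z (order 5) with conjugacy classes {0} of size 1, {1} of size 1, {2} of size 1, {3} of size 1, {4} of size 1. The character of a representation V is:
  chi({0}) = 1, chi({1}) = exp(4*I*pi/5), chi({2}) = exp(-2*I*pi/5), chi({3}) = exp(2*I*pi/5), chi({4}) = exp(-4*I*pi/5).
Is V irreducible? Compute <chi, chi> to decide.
Irreducible: <chi, chi> = 1.

<chi, chi> = (1/|G|) sum_C |C| * |chi(C)|^2 = (1/5)[1*|1|^2 + 1*|exp(4*I*pi/5)|^2 + 1*|exp(-2*I*pi/5)|^2 + 1*|exp(2*I*pi/5)|^2 + 1*|exp(-4*I*pi/5)|^2]
  = (1/5)[(1) + (1) + (1) + (1) + (1)] = 5/5 = 1.
(Exp terms are combined using exp(i*s)*conj(exp(i*t)) = exp(i*(s-t)), and sums of them are collapsed using the identity that for every m > 1 the m distinct m-th roots of unity sum to 0, e.g. 1 + exp(2*I*pi/3) + exp(-2*I*pi/3) = 0.)
A character is irreducible iff <chi, chi> = 1, so this representation is irreducible.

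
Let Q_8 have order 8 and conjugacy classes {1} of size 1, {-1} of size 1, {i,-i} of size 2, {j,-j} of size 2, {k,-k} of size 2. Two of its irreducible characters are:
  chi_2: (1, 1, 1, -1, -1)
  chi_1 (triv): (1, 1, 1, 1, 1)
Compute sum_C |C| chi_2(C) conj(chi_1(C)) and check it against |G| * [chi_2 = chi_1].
Sum = 0; so <chi_2, chi_1> = 0 (distinct irreducibles are orthogonal).

Proof sketch: Compute term by term over conjugacy classes (|C| * chi_2(C) * conj(chi_1(C))):
  1*(1)*conj(1) + 1*(1)*conj(1) + 2*(1)*conj(1) + 2*(-1)*conj(1) + 2*(-1)*conj(1)
  = (1) + (1) + (2) + (-2) + (-2)
  = 0.
Dividing by |G| = 8 gives 0/8 = 0, matching the row-orthogonality relation <chi_2, chi_1> = [chi_2 = chi_1].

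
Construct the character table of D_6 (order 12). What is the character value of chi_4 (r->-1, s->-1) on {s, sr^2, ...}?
Conjugacy classes: {e} of size 1, {r^3} of size 1, {r^1, r^5} of size 2, {r^2, r^4} of size 2, {s, sr^2, ...} of size 3, {sr, sr^3, ...} of size 3.
Character table:
  irrep \ class              {e} (size 1)  {r^3} (size 1)  {r^1, r^5} (size 2)  {r^2, r^4} (size 2)  {s, sr^2, ...} (size 3)  {sr, sr^3, ...} (size 3)
  chi_1 (triv)               1             1               1                    1                    1                        1                       
  chi_2 (sign: r->1, s->-1)  1             1               1                    1                    -1                       -1                      
  chi_3 (r->-1, s->1)        1             -1              -1                   1                    1                        -1                      
  chi_4 (r->-1, s->-1)       1             -1              -1                   1                    -1                       1                       
  chi_5 (2d, j=1)            2             -2              1                    -1                   0                        0                       
  chi_6 (2d, j=2)            2             2               -1                   -1                   0                        0                       

Spot check: chi_4 (r->-1, s->-1) on {s, sr^2, ...} = -1.

Justification: D_6 has order 2*6 = 12 with 6 conjugacy classes, hence 6 irreducibles. Sum of squared dims 1 + 1 + 1 + 1 + 4 + 4 = 12 = |G|. Linear characters come from the abelianisation; the 2-dimensional irreps have character r^k -> 2*cos(2*pi*j*k/6), reflections -> 0.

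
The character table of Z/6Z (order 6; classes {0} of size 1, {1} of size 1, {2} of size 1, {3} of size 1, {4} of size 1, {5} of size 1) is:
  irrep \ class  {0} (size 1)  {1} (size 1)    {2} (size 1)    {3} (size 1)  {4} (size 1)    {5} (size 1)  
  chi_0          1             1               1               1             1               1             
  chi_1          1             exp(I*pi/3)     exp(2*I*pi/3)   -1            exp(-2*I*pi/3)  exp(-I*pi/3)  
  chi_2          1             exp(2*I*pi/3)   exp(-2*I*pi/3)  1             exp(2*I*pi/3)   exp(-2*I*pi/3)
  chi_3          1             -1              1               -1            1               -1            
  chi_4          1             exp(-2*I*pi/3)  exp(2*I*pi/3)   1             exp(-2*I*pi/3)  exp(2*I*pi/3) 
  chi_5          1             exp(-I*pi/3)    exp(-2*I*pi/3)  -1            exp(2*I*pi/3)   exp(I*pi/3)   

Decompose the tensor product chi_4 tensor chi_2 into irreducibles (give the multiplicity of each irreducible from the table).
chi_4 tensor chi_2 = chi_0 (all other irreducibles have multiplicity 0).

Explanation: The character of a tensor product is the pointwise product (chi_4 * chi_2)(C) = chi_4(C) * chi_2(C):
  {0}: (1)*(1), {1}: (exp(-2*I*pi/3))*(exp(2*I*pi/3)), {2}: (exp(2*I*pi/3))*(exp(-2*I*pi/3)), {3}: (1)*(1), {4}: (exp(-2*I*pi/3))*(exp(2*I*pi/3)), {5}: (exp(2*I*pi/3))*(exp(-2*I*pi/3))
so (chi_4 * chi_2) takes values
  {0} -> 1, {1} -> 1, {2} -> 1, {3} -> 1, {4} -> 1, {5} -> 1.
Now take the inner product of this character with each irreducible chi from the table, <chi_4*chi_2, chi> = (1/6) sum_C |C| (chi_4*chi_2)(C) conj(chi(C)):
  <chi_4*chi_2, chi_0> = (1/6)[1*(1)*conj(1) + 1*(1)*conj(1) + 1*(1)*conj(1) + 1*(1)*conj(1) + 1*(1)*conj(1) + 1*(1)*conj(1)]
      = (1/6)[(1) + (1) + (1) + (1) + (1) + (1)] = 6/6 = 1
  <chi_4*chi_2, chi_1> = (1/6)[1*(1)*conj(1) + 1*(1)*conj(exp(I*pi/3)) + 1*(1)*conj(exp(2*I*pi/3)) + 1*(1)*conj(-1) + 1*(1)*conj(exp(-2*I*pi/3)) + 1*(1)*conj(exp(-I*pi/3))]
      = (1/6)[(1) + (exp(-I*pi/3)) + (exp(-2*I*pi/3)) + (-1) + (exp(2*I*pi/3)) + (exp(I*pi/3))] = 0/6 = 0
  <chi_4*chi_2, chi_2> = (1/6)[1*(1)*conj(1) + 1*(1)*conj(exp(2*I*pi/3)) + 1*(1)*conj(exp(-2*I*pi/3)) + 1*(1)*conj(1) + 1*(1)*conj(exp(2*I*pi/3)) + 1*(1)*conj(exp(-2*I*pi/3))]
      = (1/6)[(1) + (exp(-2*I*pi/3)) + (exp(2*I*pi/3)) + (1) + (exp(-2*I*pi/3)) + (exp(2*I*pi/3))] = 0/6 = 0
  <chi_4*chi_2, chi_3> = (1/6)[1*(1)*conj(1) + 1*(1)*conj(-1) + 1*(1)*conj(1) + 1*(1)*conj(-1) + 1*(1)*conj(1) + 1*(1)*conj(-1)]
      = (1/6)[(1) + (-1) + (1) + (-1) + (1) + (-1)] = 0/6 = 0
  <chi_4*chi_2, chi_4> = (1/6)[1*(1)*conj(1) + 1*(1)*conj(exp(-2*I*pi/3)) + 1*(1)*conj(exp(2*I*pi/3)) + 1*(1)*conj(1) + 1*(1)*conj(exp(-2*I*pi/3)) + 1*(1)*conj(exp(2*I*pi/3))]
      = (1/6)[(1) + (exp(2*I*pi/3)) + (exp(-2*I*pi/3)) + (1) + (exp(2*I*pi/3)) + (exp(-2*I*pi/3))] = 0/6 = 0
  <chi_4*chi_2, chi_5> = (1/6)[1*(1)*conj(1) + 1*(1)*conj(exp(-I*pi/3)) + 1*(1)*conj(exp(-2*I*pi/3)) + 1*(1)*conj(-1) + 1*(1)*conj(exp(2*I*pi/3)) + 1*(1)*conj(exp(I*pi/3))]
      = (1/6)[(1) + (exp(I*pi/3)) + (exp(2*I*pi/3)) + (-1) + (exp(-2*I*pi/3)) + (exp(-I*pi/3))] = 0/6 = 0
(Exp terms are combined using exp(i*s)*conj(exp(i*t)) = exp(i*(s-t)), and sums of them are collapsed using the identity that for every m > 1 the m distinct m-th roots of unity sum to 0, e.g. 1 + exp(2*I*pi/3) + exp(-2*I*pi/3) = 0.)
Hence the multiplicities are chi_0: 1. Dimension check: dim(chi_4)*dim(chi_2) = 1*1 = 1 and sum (mult * dim) = 1*1 = 1.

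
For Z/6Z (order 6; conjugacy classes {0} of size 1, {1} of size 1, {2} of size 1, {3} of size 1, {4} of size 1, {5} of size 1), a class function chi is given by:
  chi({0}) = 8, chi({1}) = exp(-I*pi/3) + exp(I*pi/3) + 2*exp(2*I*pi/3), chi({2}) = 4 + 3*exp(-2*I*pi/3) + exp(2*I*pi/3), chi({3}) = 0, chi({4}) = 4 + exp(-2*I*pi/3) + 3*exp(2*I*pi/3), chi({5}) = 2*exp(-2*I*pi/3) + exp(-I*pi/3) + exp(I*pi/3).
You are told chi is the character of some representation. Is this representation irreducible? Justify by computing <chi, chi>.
Not irreducible (reducible): <chi, chi> = 14 > 1.

Working: <chi, chi> = (1/|G|) sum_C |C| * |chi(C)|^2 = (1/6)[1*|8|^2 + 1*|exp(-I*pi/3) + exp(I*pi/3) + 2*exp(2*I*pi/3)|^2 + 1*|4 + 3*exp(-2*I*pi/3) + exp(2*I*pi/3)|^2 + 1*|0|^2 + 1*|4 + exp(-2*I*pi/3) + 3*exp(2*I*pi/3)|^2 + 1*|2*exp(-2*I*pi/3) + exp(-I*pi/3) + exp(I*pi/3)|^2]
  = (1/6)[(64) + (3) + (7) + (0) + (7) + (3)] = 84/6 = 14.
(Exp terms are combined using exp(i*s)*conj(exp(i*t)) = exp(i*(s-t)), and sums of them are collapsed using the identity that for every m > 1 the m distinct m-th roots of unity sum to 0, e.g. 1 + exp(2*I*pi/3) + exp(-2*I*pi/3) = 0.)
A character is irreducible iff <chi, chi> = 1, so this representation is reducible.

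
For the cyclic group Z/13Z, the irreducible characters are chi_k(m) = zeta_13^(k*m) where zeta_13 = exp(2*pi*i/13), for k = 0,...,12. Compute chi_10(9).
chi_10(9) = zeta_13^90 = exp(-2*I*pi/13)

Argument: chi_10(9) = zeta_13^(10*9) = zeta_13^90. Since zeta_13^13 = 1, this equals zeta_13^12 = exp(2*pi*i*12/13) = exp(-2*I*pi/13).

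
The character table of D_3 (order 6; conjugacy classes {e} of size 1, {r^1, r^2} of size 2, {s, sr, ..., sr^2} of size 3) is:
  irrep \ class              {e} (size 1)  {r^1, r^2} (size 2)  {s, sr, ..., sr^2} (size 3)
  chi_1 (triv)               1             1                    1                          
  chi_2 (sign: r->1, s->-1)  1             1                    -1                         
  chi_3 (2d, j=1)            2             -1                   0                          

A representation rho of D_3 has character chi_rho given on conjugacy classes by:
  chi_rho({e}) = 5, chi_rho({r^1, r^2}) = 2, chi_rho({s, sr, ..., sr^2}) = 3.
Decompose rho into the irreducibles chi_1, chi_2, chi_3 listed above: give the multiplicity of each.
Multiplicities: chi_1: 3, chi_2: 0, chi_3: 1.

Derivation: Use <chi_rho, chi> = (1/|G|) sum_C |C| * chi_rho(C) * conj(chi(C)) with |G| = 6 for each irreducible chi in the table:
  <chi_rho, chi_1> = (1/6)[1*(5)*conj(1) + 2*(2)*conj(1) + 3*(3)*conj(1)]
      = (1/6)[(5) + (4) + (9)] = 18/6 = 3
  <chi_rho, chi_2> = (1/6)[1*(5)*conj(1) + 2*(2)*conj(1) + 3*(3)*conj(-1)]
      = (1/6)[(5) + (4) + (-9)] = 0/6 = 0
  <chi_rho, chi_3> = (1/6)[1*(5)*conj(2) + 2*(2)*conj(-1) + 3*(3)*conj(0)]
      = (1/6)[(10) + (-4) + (0)] = 6/6 = 1
Dimension check: dim(rho) = sum (mult * dim) = 3*1 + 0*1 + 1*2 = 5 = chi_rho(e) = 5.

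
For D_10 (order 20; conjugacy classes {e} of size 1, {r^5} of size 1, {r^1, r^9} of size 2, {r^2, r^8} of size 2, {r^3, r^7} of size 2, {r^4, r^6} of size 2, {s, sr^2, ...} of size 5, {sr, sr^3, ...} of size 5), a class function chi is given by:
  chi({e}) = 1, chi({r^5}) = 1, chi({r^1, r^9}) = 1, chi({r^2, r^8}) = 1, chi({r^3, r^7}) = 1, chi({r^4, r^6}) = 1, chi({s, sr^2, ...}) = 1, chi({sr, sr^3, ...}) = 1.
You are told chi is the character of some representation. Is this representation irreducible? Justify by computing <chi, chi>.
Irreducible: <chi, chi> = 1.

Proof sketch: <chi, chi> = (1/|G|) sum_C |C| * |chi(C)|^2 = (1/20)[1*|1|^2 + 1*|1|^2 + 2*|1|^2 + 2*|1|^2 + 2*|1|^2 + 2*|1|^2 + 5*|1|^2 + 5*|1|^2]
  = (1/20)[(1) + (1) + (2) + (2) + (2) + (2) + (5) + (5)] = 20/20 = 1.
A character is irreducible iff <chi, chi> = 1, so this representation is irreducible.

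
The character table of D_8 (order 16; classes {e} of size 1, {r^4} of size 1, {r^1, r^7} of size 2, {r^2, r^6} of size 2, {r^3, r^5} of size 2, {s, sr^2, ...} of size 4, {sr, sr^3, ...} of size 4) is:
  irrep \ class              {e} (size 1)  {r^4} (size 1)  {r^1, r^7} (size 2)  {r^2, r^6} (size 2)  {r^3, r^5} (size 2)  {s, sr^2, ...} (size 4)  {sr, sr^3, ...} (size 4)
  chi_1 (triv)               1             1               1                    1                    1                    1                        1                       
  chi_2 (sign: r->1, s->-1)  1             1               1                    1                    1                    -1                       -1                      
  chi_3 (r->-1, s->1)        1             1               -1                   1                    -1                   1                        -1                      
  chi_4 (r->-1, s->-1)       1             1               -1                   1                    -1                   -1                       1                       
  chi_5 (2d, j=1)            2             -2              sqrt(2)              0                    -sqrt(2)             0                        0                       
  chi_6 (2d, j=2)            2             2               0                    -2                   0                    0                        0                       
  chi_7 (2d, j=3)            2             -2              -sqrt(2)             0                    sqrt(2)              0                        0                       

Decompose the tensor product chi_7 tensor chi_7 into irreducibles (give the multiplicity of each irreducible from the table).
chi_7 tensor chi_7 = chi_1 + chi_2 + chi_6 (all other irreducibles have multiplicity 0).

Explanation: The character of a tensor product is the pointwise product (chi_7 * chi_7)(C) = chi_7(C) * chi_7(C):
  {e}: (2)*(2), {r^4}: (-2)*(-2), {r^1, r^7}: (-sqrt(2))*(-sqrt(2)), {r^2, r^6}: (0)*(0), {r^3, r^5}: (sqrt(2))*(sqrt(2)), {s, sr^2, ...}: (0)*(0), {sr, sr^3, ...}: (0)*(0)
so (chi_7 * chi_7) takes values
  {e} -> 4, {r^4} -> 4, {r^1, r^7} -> 2, {r^2, r^6} -> 0, {r^3, r^5} -> 2, {s, sr^2, ...} -> 0, {sr, sr^3, ...} -> 0.
Now take the inner product of this character with each irreducible chi from the table, <chi_7*chi_7, chi> = (1/16) sum_C |C| (chi_7*chi_7)(C) conj(chi(C)):
  <chi_7*chi_7, chi_1> = (1/16)[1*(4)*conj(1) + 1*(4)*conj(1) + 2*(2)*conj(1) + 2*(0)*conj(1) + 2*(2)*conj(1) + 4*(0)*conj(1) + 4*(0)*conj(1)]
      = (1/16)[(4) + (4) + (4) + (0) + (4) + (0) + (0)] = 16/16 = 1
  <chi_7*chi_7, chi_2> = (1/16)[1*(4)*conj(1) + 1*(4)*conj(1) + 2*(2)*conj(1) + 2*(0)*conj(1) + 2*(2)*conj(1) + 4*(0)*conj(-1) + 4*(0)*conj(-1)]
      = (1/16)[(4) + (4) + (4) + (0) + (4) + (0) + (0)] = 16/16 = 1
  <chi_7*chi_7, chi_3> = (1/16)[1*(4)*conj(1) + 1*(4)*conj(1) + 2*(2)*conj(-1) + 2*(0)*conj(1) + 2*(2)*conj(-1) + 4*(0)*conj(1) + 4*(0)*conj(-1)]
      = (1/16)[(4) + (4) + (-4) + (0) + (-4) + (0) + (0)] = 0/16 = 0
  <chi_7*chi_7, chi_4> = (1/16)[1*(4)*conj(1) + 1*(4)*conj(1) + 2*(2)*conj(-1) + 2*(0)*conj(1) + 2*(2)*conj(-1) + 4*(0)*conj(-1) + 4*(0)*conj(1)]
      = (1/16)[(4) + (4) + (-4) + (0) + (-4) + (0) + (0)] = 0/16 = 0
  <chi_7*chi_7, chi_5> = (1/16)[1*(4)*conj(2) + 1*(4)*conj(-2) + 2*(2)*conj(sqrt(2)) + 2*(0)*conj(0) + 2*(2)*conj(-sqrt(2)) + 4*(0)*conj(0) + 4*(0)*conj(0)]
      = (1/16)[(8) + (-8) + (4*sqrt(2)) + (0) + (-4*sqrt(2)) + (0) + (0)] = 0/16 = 0
  <chi_7*chi_7, chi_6> = (1/16)[1*(4)*conj(2) + 1*(4)*conj(2) + 2*(2)*conj(0) + 2*(0)*conj(-2) + 2*(2)*conj(0) + 4*(0)*conj(0) + 4*(0)*conj(0)]
      = (1/16)[(8) + (8) + (0) + (0) + (0) + (0) + (0)] = 16/16 = 1
  <chi_7*chi_7, chi_7> = (1/16)[1*(4)*conj(2) + 1*(4)*conj(-2) + 2*(2)*conj(-sqrt(2)) + 2*(0)*conj(0) + 2*(2)*conj(sqrt(2)) + 4*(0)*conj(0) + 4*(0)*conj(0)]
      = (1/16)[(8) + (-8) + (-4*sqrt(2)) + (0) + (4*sqrt(2)) + (0) + (0)] = 0/16 = 0
Hence the multiplicities are chi_1: 1, chi_2: 1, chi_6: 1. Dimension check: dim(chi_7)*dim(chi_7) = 2*2 = 4 and sum (mult * dim) = 1*1 + 1*1 + 1*2 = 4.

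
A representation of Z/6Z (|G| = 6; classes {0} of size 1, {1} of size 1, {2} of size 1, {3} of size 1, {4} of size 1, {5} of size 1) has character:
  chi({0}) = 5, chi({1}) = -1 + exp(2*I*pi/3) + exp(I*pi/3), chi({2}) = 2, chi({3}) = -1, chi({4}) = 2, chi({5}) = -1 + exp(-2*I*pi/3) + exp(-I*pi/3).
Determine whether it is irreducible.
Not irreducible (reducible): <chi, chi> = 7 > 1.

Why: <chi, chi> = (1/|G|) sum_C |C| * |chi(C)|^2 = (1/6)[1*|5|^2 + 1*|-1 + exp(2*I*pi/3) + exp(I*pi/3)|^2 + 1*|2|^2 + 1*|-1|^2 + 1*|2|^2 + 1*|-1 + exp(-2*I*pi/3) + exp(-I*pi/3)|^2]
  = (1/6)[(25) + (4) + (4) + (1) + (4) + (4)] = 42/6 = 7.
(Exp terms are combined using exp(i*s)*conj(exp(i*t)) = exp(i*(s-t)), and sums of them are collapsed using the identity that for every m > 1 the m distinct m-th roots of unity sum to 0, e.g. 1 + exp(2*I*pi/3) + exp(-2*I*pi/3) = 0.)
A character is irreducible iff <chi, chi> = 1, so this representation is reducible.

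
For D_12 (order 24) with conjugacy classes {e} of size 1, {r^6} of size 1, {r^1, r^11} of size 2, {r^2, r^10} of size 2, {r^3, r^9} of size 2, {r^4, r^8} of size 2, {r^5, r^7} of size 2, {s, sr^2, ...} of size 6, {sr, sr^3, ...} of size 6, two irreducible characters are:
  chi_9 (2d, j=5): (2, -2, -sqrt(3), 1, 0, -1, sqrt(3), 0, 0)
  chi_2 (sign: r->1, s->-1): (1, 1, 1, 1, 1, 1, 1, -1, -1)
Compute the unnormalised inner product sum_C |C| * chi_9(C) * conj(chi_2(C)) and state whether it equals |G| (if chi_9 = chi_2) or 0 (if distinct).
Sum = 0; so <chi_9, chi_2> = 0 (distinct irreducibles are orthogonal).

Justification: Compute term by term over conjugacy classes (|C| * chi_9(C) * conj(chi_2(C))):
  1*(2)*conj(1) + 1*(-2)*conj(1) + 2*(-sqrt(3))*conj(1) + 2*(1)*conj(1) + 2*(0)*conj(1) + 2*(-1)*conj(1) + 2*(sqrt(3))*conj(1) + 6*(0)*conj(-1) + 6*(0)*conj(-1)
  = (2) + (-2) + (-2*sqrt(3)) + (2) + (0) + (-2) + (2*sqrt(3)) + (0) + (0)
  = 0.
Dividing by |G| = 24 gives 0/24 = 0, matching the row-orthogonality relation <chi_9, chi_2> = [chi_9 = chi_2].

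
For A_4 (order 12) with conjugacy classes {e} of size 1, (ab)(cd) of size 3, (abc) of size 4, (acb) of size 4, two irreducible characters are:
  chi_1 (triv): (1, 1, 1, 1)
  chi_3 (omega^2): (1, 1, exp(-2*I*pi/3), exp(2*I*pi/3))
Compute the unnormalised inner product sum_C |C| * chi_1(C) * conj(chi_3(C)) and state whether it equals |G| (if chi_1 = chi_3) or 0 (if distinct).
Sum = 0; so <chi_1, chi_3> = 0 (distinct irreducibles are orthogonal).

Explanation: Compute term by term over conjugacy classes (|C| * chi_1(C) * conj(chi_3(C))):
  1*(1)*conj(1) + 3*(1)*conj(1) + 4*(1)*conj(exp(-2*I*pi/3)) + 4*(1)*conj(exp(2*I*pi/3))
  = (1) + (3) + (4*exp(2*I*pi/3)) + (4*exp(-2*I*pi/3))
  = 0.
(Exp terms are combined using exp(i*s)*conj(exp(i*t)) = exp(i*(s-t)), and sums of them are collapsed using the identity that for every m > 1 the m distinct m-th roots of unity sum to 0, e.g. 1 + exp(2*I*pi/3) + exp(-2*I*pi/3) = 0.)
Dividing by |G| = 12 gives 0/12 = 0, matching the row-orthogonality relation <chi_1, chi_3> = [chi_1 = chi_3].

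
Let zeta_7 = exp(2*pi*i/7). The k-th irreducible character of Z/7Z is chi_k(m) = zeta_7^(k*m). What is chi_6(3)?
chi_6(3) = zeta_7^18 = exp(-6*I*pi/7)

Justification: chi_6(3) = zeta_7^(6*3) = zeta_7^18. Since zeta_7^7 = 1, this equals zeta_7^4 = exp(2*pi*i*4/7) = exp(-6*I*pi/7).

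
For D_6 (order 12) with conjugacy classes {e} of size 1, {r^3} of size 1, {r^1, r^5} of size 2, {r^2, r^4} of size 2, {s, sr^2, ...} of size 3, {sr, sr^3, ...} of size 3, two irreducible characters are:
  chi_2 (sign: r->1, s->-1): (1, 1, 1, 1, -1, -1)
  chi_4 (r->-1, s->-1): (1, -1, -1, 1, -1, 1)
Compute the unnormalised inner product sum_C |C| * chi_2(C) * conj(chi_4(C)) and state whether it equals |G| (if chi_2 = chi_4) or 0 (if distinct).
Sum = 0; so <chi_2, chi_4> = 0 (distinct irreducibles are orthogonal).

Derivation: Compute term by term over conjugacy classes (|C| * chi_2(C) * conj(chi_4(C))):
  1*(1)*conj(1) + 1*(1)*conj(-1) + 2*(1)*conj(-1) + 2*(1)*conj(1) + 3*(-1)*conj(-1) + 3*(-1)*conj(1)
  = (1) + (-1) + (-2) + (2) + (3) + (-3)
  = 0.
Dividing by |G| = 12 gives 0/12 = 0, matching the row-orthogonality relation <chi_2, chi_4> = [chi_2 = chi_4].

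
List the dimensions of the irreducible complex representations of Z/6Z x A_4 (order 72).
Dimensions: 1, 1, 1, 1, 1, 1, 1, 1, 1, 1, 1, 1, 1, 1, 1, 1, 1, 1, 3, 3, 3, 3, 3, 3

Reasoning: There are 24 irreducibles (= number of conjugacy classes). Their dimensions d_i satisfy sum d_i^2 = |G| = 72: 1 + 1 + 1 + 1 + 1 + 1 + 1 + 1 + 1 + 1 + 1 + 1 + 1 + 1 + 1 + 1 + 1 + 1 + 9 + 9 + 9 + 9 + 9 + 9 = 72. (For the product with Z/6Z: each of the 6 1-dim characters of Z/6Z tensors with each irrep of A_4, giving 6 copies of each A_4-dimension.)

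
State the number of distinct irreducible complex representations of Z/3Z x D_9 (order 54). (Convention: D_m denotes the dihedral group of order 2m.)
18

Argument: The number of irreducible complex representations of a finite group equals its number of conjugacy classes. For a direct product, #classes(G x H) = #classes(G) * #classes(H). Z/3Z has 3 classes (abelian), D_9 has 6 classes, so 3 * 6 = 18, so Z/3Z x D_9 (order 54) has exactly 18 irreducible complex representations.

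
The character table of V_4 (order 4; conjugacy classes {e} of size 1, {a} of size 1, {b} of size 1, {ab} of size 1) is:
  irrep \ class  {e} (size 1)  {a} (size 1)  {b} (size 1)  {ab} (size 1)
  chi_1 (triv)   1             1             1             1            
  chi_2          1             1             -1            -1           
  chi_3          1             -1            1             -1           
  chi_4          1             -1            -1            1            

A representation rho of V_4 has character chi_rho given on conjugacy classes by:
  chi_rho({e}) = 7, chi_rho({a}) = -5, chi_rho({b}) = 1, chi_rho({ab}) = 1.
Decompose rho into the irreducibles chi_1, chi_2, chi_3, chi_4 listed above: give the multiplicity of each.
Multiplicities: chi_1: 1, chi_2: 0, chi_3: 3, chi_4: 3.

Explanation: Use <chi_rho, chi> = (1/|G|) sum_C |C| * chi_rho(C) * conj(chi(C)) with |G| = 4 for each irreducible chi in the table:
  <chi_rho, chi_1> = (1/4)[1*(7)*conj(1) + 1*(-5)*conj(1) + 1*(1)*conj(1) + 1*(1)*conj(1)]
      = (1/4)[(7) + (-5) + (1) + (1)] = 4/4 = 1
  <chi_rho, chi_2> = (1/4)[1*(7)*conj(1) + 1*(-5)*conj(1) + 1*(1)*conj(-1) + 1*(1)*conj(-1)]
      = (1/4)[(7) + (-5) + (-1) + (-1)] = 0/4 = 0
  <chi_rho, chi_3> = (1/4)[1*(7)*conj(1) + 1*(-5)*conj(-1) + 1*(1)*conj(1) + 1*(1)*conj(-1)]
      = (1/4)[(7) + (5) + (1) + (-1)] = 12/4 = 3
  <chi_rho, chi_4> = (1/4)[1*(7)*conj(1) + 1*(-5)*conj(-1) + 1*(1)*conj(-1) + 1*(1)*conj(1)]
      = (1/4)[(7) + (5) + (-1) + (1)] = 12/4 = 3
Dimension check: dim(rho) = sum (mult * dim) = 1*1 + 0*1 + 3*1 + 3*1 = 7 = chi_rho(e) = 7.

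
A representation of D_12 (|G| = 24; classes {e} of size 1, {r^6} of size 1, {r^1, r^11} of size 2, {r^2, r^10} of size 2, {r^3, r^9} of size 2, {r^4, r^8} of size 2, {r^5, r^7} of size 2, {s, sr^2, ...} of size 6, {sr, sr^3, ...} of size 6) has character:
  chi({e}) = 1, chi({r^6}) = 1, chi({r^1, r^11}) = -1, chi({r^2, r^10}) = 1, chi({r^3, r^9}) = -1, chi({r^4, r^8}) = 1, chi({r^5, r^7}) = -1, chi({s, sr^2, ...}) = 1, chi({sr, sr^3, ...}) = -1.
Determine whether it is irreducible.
Irreducible: <chi, chi> = 1.

Details: <chi, chi> = (1/|G|) sum_C |C| * |chi(C)|^2 = (1/24)[1*|1|^2 + 1*|1|^2 + 2*|-1|^2 + 2*|1|^2 + 2*|-1|^2 + 2*|1|^2 + 2*|-1|^2 + 6*|1|^2 + 6*|-1|^2]
  = (1/24)[(1) + (1) + (2) + (2) + (2) + (2) + (2) + (6) + (6)] = 24/24 = 1.
A character is irreducible iff <chi, chi> = 1, so this representation is irreducible.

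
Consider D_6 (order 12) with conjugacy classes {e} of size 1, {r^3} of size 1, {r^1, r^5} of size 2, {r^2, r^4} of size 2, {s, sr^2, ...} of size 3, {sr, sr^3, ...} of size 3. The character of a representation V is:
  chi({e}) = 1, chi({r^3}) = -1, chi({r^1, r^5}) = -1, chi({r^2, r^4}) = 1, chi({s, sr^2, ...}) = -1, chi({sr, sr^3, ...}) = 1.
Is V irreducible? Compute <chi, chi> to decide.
Irreducible: <chi, chi> = 1.

Derivation: <chi, chi> = (1/|G|) sum_C |C| * |chi(C)|^2 = (1/12)[1*|1|^2 + 1*|-1|^2 + 2*|-1|^2 + 2*|1|^2 + 3*|-1|^2 + 3*|1|^2]
  = (1/12)[(1) + (1) + (2) + (2) + (3) + (3)] = 12/12 = 1.
A character is irreducible iff <chi, chi> = 1, so this representation is irreducible.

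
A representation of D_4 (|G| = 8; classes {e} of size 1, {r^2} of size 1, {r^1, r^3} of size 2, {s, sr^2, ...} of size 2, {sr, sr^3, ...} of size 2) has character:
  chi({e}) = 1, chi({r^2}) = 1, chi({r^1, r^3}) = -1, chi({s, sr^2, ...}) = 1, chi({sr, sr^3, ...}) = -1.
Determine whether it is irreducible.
Irreducible: <chi, chi> = 1.

Proof sketch: <chi, chi> = (1/|G|) sum_C |C| * |chi(C)|^2 = (1/8)[1*|1|^2 + 1*|1|^2 + 2*|-1|^2 + 2*|1|^2 + 2*|-1|^2]
  = (1/8)[(1) + (1) + (2) + (2) + (2)] = 8/8 = 1.
A character is irreducible iff <chi, chi> = 1, so this representation is irreducible.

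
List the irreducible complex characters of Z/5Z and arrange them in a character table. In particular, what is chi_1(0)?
Character table of Z/5Z (irreps indexed chi_0,...,chi_4 with chi_k(m) = zeta_5^(k*m), zeta_5 = exp(2*pi*i/5)):
  irrep \ class  {0} (size 1)  {1} (size 1)    {2} (size 1)    {3} (size 1)    {4} (size 1)  
  chi_0          1             1               1               1               1             
  chi_1          1             exp(2*I*pi/5)   exp(4*I*pi/5)   exp(-4*I*pi/5)  exp(-2*I*pi/5)
  chi_2          1             exp(4*I*pi/5)   exp(-2*I*pi/5)  exp(2*I*pi/5)   exp(-4*I*pi/5)
  chi_3          1             exp(-4*I*pi/5)  exp(2*I*pi/5)   exp(-2*I*pi/5)  exp(4*I*pi/5) 
  chi_4          1             exp(-2*I*pi/5)  exp(-4*I*pi/5)  exp(4*I*pi/5)   exp(2*I*pi/5) 

Spot check: chi_1(0) = zeta_5^(1*0) = zeta_5^0 = 1.

Argument: Z/5Z is abelian, so all 5 irreducible complex representations are 1-dimensional. They are given by chi_k(m) = zeta_5^(k*m) for k = 0,...,4. Row orthogonality: sum_m chi_k(m) conj(chi_l(m)) = 5 * [k = l].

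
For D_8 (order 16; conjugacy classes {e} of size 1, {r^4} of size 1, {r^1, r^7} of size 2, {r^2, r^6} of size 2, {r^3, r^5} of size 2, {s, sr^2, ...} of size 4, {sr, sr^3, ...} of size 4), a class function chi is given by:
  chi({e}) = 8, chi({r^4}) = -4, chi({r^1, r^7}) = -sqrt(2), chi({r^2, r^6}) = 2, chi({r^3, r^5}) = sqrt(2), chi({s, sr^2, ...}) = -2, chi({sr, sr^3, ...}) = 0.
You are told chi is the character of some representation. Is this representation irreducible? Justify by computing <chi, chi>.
Not irreducible (reducible): <chi, chi> = 7 > 1.

Reasoning: <chi, chi> = (1/|G|) sum_C |C| * |chi(C)|^2 = (1/16)[1*|8|^2 + 1*|-4|^2 + 2*|-sqrt(2)|^2 + 2*|2|^2 + 2*|sqrt(2)|^2 + 4*|-2|^2 + 4*|0|^2]
  = (1/16)[(64) + (16) + (4) + (8) + (4) + (16) + (0)] = 112/16 = 7.
A character is irreducible iff <chi, chi> = 1, so this representation is reducible.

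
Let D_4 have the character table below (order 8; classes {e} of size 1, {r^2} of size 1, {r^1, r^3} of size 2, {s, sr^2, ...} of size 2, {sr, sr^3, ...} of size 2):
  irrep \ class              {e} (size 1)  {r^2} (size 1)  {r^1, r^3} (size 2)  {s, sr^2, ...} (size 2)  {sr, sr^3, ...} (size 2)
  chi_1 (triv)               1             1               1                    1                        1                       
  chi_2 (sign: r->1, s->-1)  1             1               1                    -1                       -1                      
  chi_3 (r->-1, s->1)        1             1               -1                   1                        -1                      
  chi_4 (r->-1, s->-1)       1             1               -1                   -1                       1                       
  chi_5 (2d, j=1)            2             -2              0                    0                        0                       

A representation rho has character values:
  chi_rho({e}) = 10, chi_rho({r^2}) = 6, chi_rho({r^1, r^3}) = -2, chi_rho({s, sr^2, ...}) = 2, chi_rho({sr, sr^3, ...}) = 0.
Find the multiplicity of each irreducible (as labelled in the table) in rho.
Multiplicities: chi_1: 2, chi_2: 1, chi_3: 3, chi_4: 2, chi_5: 1.

Justification: Use <chi_rho, chi> = (1/|G|) sum_C |C| * chi_rho(C) * conj(chi(C)) with |G| = 8 for each irreducible chi in the table:
  <chi_rho, chi_1> = (1/8)[1*(10)*conj(1) + 1*(6)*conj(1) + 2*(-2)*conj(1) + 2*(2)*conj(1) + 2*(0)*conj(1)]
      = (1/8)[(10) + (6) + (-4) + (4) + (0)] = 16/8 = 2
  <chi_rho, chi_2> = (1/8)[1*(10)*conj(1) + 1*(6)*conj(1) + 2*(-2)*conj(1) + 2*(2)*conj(-1) + 2*(0)*conj(-1)]
      = (1/8)[(10) + (6) + (-4) + (-4) + (0)] = 8/8 = 1
  <chi_rho, chi_3> = (1/8)[1*(10)*conj(1) + 1*(6)*conj(1) + 2*(-2)*conj(-1) + 2*(2)*conj(1) + 2*(0)*conj(-1)]
      = (1/8)[(10) + (6) + (4) + (4) + (0)] = 24/8 = 3
  <chi_rho, chi_4> = (1/8)[1*(10)*conj(1) + 1*(6)*conj(1) + 2*(-2)*conj(-1) + 2*(2)*conj(-1) + 2*(0)*conj(1)]
      = (1/8)[(10) + (6) + (4) + (-4) + (0)] = 16/8 = 2
  <chi_rho, chi_5> = (1/8)[1*(10)*conj(2) + 1*(6)*conj(-2) + 2*(-2)*conj(0) + 2*(2)*conj(0) + 2*(0)*conj(0)]
      = (1/8)[(20) + (-12) + (0) + (0) + (0)] = 8/8 = 1
Dimension check: dim(rho) = sum (mult * dim) = 2*1 + 1*1 + 3*1 + 2*1 + 1*2 = 10 = chi_rho(e) = 10.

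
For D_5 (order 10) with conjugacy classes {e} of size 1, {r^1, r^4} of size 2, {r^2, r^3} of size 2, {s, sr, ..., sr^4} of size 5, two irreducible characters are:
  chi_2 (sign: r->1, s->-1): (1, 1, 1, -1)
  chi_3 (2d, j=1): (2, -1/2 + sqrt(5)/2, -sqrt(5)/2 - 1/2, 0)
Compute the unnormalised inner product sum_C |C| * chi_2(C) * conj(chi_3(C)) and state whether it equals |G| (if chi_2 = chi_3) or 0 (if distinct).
Sum = 0; so <chi_2, chi_3> = 0 (distinct irreducibles are orthogonal).

Reasoning: Compute term by term over conjugacy classes (|C| * chi_2(C) * conj(chi_3(C))):
  1*(1)*conj(2) + 2*(1)*conj(-1/2 + sqrt(5)/2) + 2*(1)*conj(-sqrt(5)/2 - 1/2) + 5*(-1)*conj(0)
  = (2) + (-1 + sqrt(5)) + (-sqrt(5) - 1) + (0)
  = 0.
Dividing by |G| = 10 gives 0/10 = 0, matching the row-orthogonality relation <chi_2, chi_3> = [chi_2 = chi_3].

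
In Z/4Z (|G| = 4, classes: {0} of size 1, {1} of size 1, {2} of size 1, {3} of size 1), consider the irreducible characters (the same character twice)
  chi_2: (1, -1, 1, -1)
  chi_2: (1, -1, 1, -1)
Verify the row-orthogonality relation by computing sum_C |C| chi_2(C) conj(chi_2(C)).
Sum = 4 = |G| = 4; so <chi_2, chi_2> = 1 (norm-1 confirms irreducibility).

Details: Compute term by term over conjugacy classes (|C| * chi_2(C) * conj(chi_2(C))):
  1*(1)*conj(1) + 1*(-1)*conj(-1) + 1*(1)*conj(1) + 1*(-1)*conj(-1)
  = (1) + (1) + (1) + (1)
  = 4.
(Exp terms are combined using exp(i*s)*conj(exp(i*t)) = exp(i*(s-t)), and sums of them are collapsed using the identity that for every m > 1 the m distinct m-th roots of unity sum to 0, e.g. 1 + exp(2*I*pi/3) + exp(-2*I*pi/3) = 0.)
Dividing by |G| = 4 gives 4/4 = 1, matching the row-orthogonality relation <chi_2, chi_2> = [chi_2 = chi_2].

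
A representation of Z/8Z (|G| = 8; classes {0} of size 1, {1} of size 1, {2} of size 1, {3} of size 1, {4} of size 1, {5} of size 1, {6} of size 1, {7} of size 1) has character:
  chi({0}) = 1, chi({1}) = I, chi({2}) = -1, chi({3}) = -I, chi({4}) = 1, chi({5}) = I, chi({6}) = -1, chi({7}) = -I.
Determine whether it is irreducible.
Irreducible: <chi, chi> = 1.

Justification: <chi, chi> = (1/|G|) sum_C |C| * |chi(C)|^2 = (1/8)[1*|1|^2 + 1*|I|^2 + 1*|-1|^2 + 1*|-I|^2 + 1*|1|^2 + 1*|I|^2 + 1*|-1|^2 + 1*|-I|^2]
  = (1/8)[(1) + (1) + (1) + (1) + (1) + (1) + (1) + (1)] = 8/8 = 1.
(Exp terms are combined using exp(i*s)*conj(exp(i*t)) = exp(i*(s-t)), and sums of them are collapsed using the identity that for every m > 1 the m distinct m-th roots of unity sum to 0, e.g. 1 + exp(2*I*pi/3) + exp(-2*I*pi/3) = 0.)
A character is irreducible iff <chi, chi> = 1, so this representation is irreducible.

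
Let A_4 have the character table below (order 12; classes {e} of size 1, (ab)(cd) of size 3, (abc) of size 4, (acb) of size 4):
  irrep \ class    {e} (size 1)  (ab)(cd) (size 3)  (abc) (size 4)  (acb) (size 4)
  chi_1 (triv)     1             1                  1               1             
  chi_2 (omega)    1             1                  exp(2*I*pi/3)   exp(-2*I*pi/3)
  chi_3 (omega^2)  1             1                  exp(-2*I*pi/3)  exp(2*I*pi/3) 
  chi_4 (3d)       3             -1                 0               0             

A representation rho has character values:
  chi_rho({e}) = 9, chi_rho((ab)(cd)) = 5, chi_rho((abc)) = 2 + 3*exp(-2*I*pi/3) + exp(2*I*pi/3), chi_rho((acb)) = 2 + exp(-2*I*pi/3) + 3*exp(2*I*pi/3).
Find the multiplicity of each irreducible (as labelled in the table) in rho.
Multiplicities: chi_1: 2, chi_2: 1, chi_3: 3, chi_4: 1.

Reasoning: Use <chi_rho, chi> = (1/|G|) sum_C |C| * chi_rho(C) * conj(chi(C)) with |G| = 12 for each irreducible chi in the table:
  <chi_rho, chi_1> = (1/12)[1*(9)*conj(1) + 3*(5)*conj(1) + 4*(2 + 3*exp(-2*I*pi/3) + exp(2*I*pi/3))*conj(1) + 4*(2 + exp(-2*I*pi/3) + 3*exp(2*I*pi/3))*conj(1)]
      = (1/12)[(9) + (15) + (8 + 12*exp(-2*I*pi/3) + 4*exp(2*I*pi/3)) + (8 + 4*exp(-2*I*pi/3) + 12*exp(2*I*pi/3))] = 24/12 = 2
  <chi_rho, chi_2> = (1/12)[1*(9)*conj(1) + 3*(5)*conj(1) + 4*(2 + 3*exp(-2*I*pi/3) + exp(2*I*pi/3))*conj(exp(2*I*pi/3)) + 4*(2 + exp(-2*I*pi/3) + 3*exp(2*I*pi/3))*conj(exp(-2*I*pi/3))]
      = (1/12)[(9) + (15) + (4 + 8*exp(-2*I*pi/3) + 12*exp(2*I*pi/3)) + (4 + 12*exp(-2*I*pi/3) + 8*exp(2*I*pi/3))] = 12/12 = 1
  <chi_rho, chi_3> = (1/12)[1*(9)*conj(1) + 3*(5)*conj(1) + 4*(2 + 3*exp(-2*I*pi/3) + exp(2*I*pi/3))*conj(exp(-2*I*pi/3)) + 4*(2 + exp(-2*I*pi/3) + 3*exp(2*I*pi/3))*conj(exp(2*I*pi/3))]
      = (1/12)[(9) + (15) + (12 + 4*exp(-2*I*pi/3) + 8*exp(2*I*pi/3)) + (12 + 8*exp(-2*I*pi/3) + 4*exp(2*I*pi/3))] = 36/12 = 3
  <chi_rho, chi_4> = (1/12)[1*(9)*conj(3) + 3*(5)*conj(-1) + 4*(2 + 3*exp(-2*I*pi/3) + exp(2*I*pi/3))*conj(0) + 4*(2 + exp(-2*I*pi/3) + 3*exp(2*I*pi/3))*conj(0)]
      = (1/12)[(27) + (-15) + (0) + (0)] = 12/12 = 1
(Exp terms are combined using exp(i*s)*conj(exp(i*t)) = exp(i*(s-t)), and sums of them are collapsed using the identity that for every m > 1 the m distinct m-th roots of unity sum to 0, e.g. 1 + exp(2*I*pi/3) + exp(-2*I*pi/3) = 0.)
Dimension check: dim(rho) = sum (mult * dim) = 2*1 + 1*1 + 3*1 + 1*3 = 9 = chi_rho(e) = 9.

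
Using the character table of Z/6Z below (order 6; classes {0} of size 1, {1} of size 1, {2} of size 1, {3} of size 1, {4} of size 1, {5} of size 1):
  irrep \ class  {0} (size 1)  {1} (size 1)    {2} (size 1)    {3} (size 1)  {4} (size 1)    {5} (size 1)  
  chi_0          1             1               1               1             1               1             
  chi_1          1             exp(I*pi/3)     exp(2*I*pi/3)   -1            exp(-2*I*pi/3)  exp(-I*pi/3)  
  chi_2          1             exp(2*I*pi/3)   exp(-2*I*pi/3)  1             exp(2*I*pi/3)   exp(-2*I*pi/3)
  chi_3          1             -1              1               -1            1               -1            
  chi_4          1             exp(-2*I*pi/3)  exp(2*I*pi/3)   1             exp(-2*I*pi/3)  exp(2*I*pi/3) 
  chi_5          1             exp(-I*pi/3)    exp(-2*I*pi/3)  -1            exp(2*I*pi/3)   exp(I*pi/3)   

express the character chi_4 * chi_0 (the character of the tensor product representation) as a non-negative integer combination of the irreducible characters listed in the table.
chi_4 tensor chi_0 = chi_4 (all other irreducibles have multiplicity 0).

Derivation: The character of a tensor product is the pointwise product (chi_4 * chi_0)(C) = chi_4(C) * chi_0(C):
  {0}: (1)*(1), {1}: (exp(-2*I*pi/3))*(1), {2}: (exp(2*I*pi/3))*(1), {3}: (1)*(1), {4}: (exp(-2*I*pi/3))*(1), {5}: (exp(2*I*pi/3))*(1)
so (chi_4 * chi_0) takes values
  {0} -> 1, {1} -> exp(-2*I*pi/3), {2} -> exp(2*I*pi/3), {3} -> 1, {4} -> exp(-2*I*pi/3), {5} -> exp(2*I*pi/3).
Now take the inner product of this character with each irreducible chi from the table, <chi_4*chi_0, chi> = (1/6) sum_C |C| (chi_4*chi_0)(C) conj(chi(C)):
  <chi_4*chi_0, chi_0> = (1/6)[1*(1)*conj(1) + 1*(exp(-2*I*pi/3))*conj(1) + 1*(exp(2*I*pi/3))*conj(1) + 1*(1)*conj(1) + 1*(exp(-2*I*pi/3))*conj(1) + 1*(exp(2*I*pi/3))*conj(1)]
      = (1/6)[(1) + (exp(-2*I*pi/3)) + (exp(2*I*pi/3)) + (1) + (exp(-2*I*pi/3)) + (exp(2*I*pi/3))] = 0/6 = 0
  <chi_4*chi_0, chi_1> = (1/6)[1*(1)*conj(1) + 1*(exp(-2*I*pi/3))*conj(exp(I*pi/3)) + 1*(exp(2*I*pi/3))*conj(exp(2*I*pi/3)) + 1*(1)*conj(-1) + 1*(exp(-2*I*pi/3))*conj(exp(-2*I*pi/3)) + 1*(exp(2*I*pi/3))*conj(exp(-I*pi/3))]
      = (1/6)[(1) + (-1) + (1) + (-1) + (1) + (-1)] = 0/6 = 0
  <chi_4*chi_0, chi_2> = (1/6)[1*(1)*conj(1) + 1*(exp(-2*I*pi/3))*conj(exp(2*I*pi/3)) + 1*(exp(2*I*pi/3))*conj(exp(-2*I*pi/3)) + 1*(1)*conj(1) + 1*(exp(-2*I*pi/3))*conj(exp(2*I*pi/3)) + 1*(exp(2*I*pi/3))*conj(exp(-2*I*pi/3))]
      = (1/6)[(1) + (exp(2*I*pi/3)) + (exp(-2*I*pi/3)) + (1) + (exp(2*I*pi/3)) + (exp(-2*I*pi/3))] = 0/6 = 0
  <chi_4*chi_0, chi_3> = (1/6)[1*(1)*conj(1) + 1*(exp(-2*I*pi/3))*conj(-1) + 1*(exp(2*I*pi/3))*conj(1) + 1*(1)*conj(-1) + 1*(exp(-2*I*pi/3))*conj(1) + 1*(exp(2*I*pi/3))*conj(-1)]
      = (1/6)[(1) + (-exp(-2*I*pi/3)) + (exp(2*I*pi/3)) + (-1) + (exp(-2*I*pi/3)) + (-exp(2*I*pi/3))] = 0/6 = 0
  <chi_4*chi_0, chi_4> = (1/6)[1*(1)*conj(1) + 1*(exp(-2*I*pi/3))*conj(exp(-2*I*pi/3)) + 1*(exp(2*I*pi/3))*conj(exp(2*I*pi/3)) + 1*(1)*conj(1) + 1*(exp(-2*I*pi/3))*conj(exp(-2*I*pi/3)) + 1*(exp(2*I*pi/3))*conj(exp(2*I*pi/3))]
      = (1/6)[(1) + (1) + (1) + (1) + (1) + (1)] = 6/6 = 1
  <chi_4*chi_0, chi_5> = (1/6)[1*(1)*conj(1) + 1*(exp(-2*I*pi/3))*conj(exp(-I*pi/3)) + 1*(exp(2*I*pi/3))*conj(exp(-2*I*pi/3)) + 1*(1)*conj(-1) + 1*(exp(-2*I*pi/3))*conj(exp(2*I*pi/3)) + 1*(exp(2*I*pi/3))*conj(exp(I*pi/3))]
      = (1/6)[(1) + (exp(-I*pi/3)) + (exp(-2*I*pi/3)) + (-1) + (exp(2*I*pi/3)) + (exp(I*pi/3))] = 0/6 = 0
(Exp terms are combined using exp(i*s)*conj(exp(i*t)) = exp(i*(s-t)), and sums of them are collapsed using the identity that for every m > 1 the m distinct m-th roots of unity sum to 0, e.g. 1 + exp(2*I*pi/3) + exp(-2*I*pi/3) = 0.)
Hence the multiplicities are chi_4: 1. Dimension check: dim(chi_4)*dim(chi_0) = 1*1 = 1 and sum (mult * dim) = 1*1 = 1.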